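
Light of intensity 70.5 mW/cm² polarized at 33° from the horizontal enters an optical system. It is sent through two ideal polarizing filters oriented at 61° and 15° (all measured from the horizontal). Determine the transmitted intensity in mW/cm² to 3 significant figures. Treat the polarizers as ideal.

I ≈ 26.5 mW/cm²

I₁ = 70.5 mW/cm² · cos²(28°) = 54.96 mW/cm².
I₂ = I₁ · cos²(46°) = 54.96 · 0.4826 = 26.52 mW/cm².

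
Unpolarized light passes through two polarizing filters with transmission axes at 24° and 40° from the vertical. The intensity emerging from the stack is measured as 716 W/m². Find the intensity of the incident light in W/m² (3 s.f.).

I₀ ≈ 1550 W/m²

Unpolarized light through the first polarizer → I₁ = ½ I₀, now polarized at 24°.
I₂ = I₁ cos²(40° − 24°) = 0.5 I₀ · cos²(16°) = 0.462 I₀.
So 716 W/m² = 0.462 I₀, giving I₀ = 716/0.462 = 1550 W/m².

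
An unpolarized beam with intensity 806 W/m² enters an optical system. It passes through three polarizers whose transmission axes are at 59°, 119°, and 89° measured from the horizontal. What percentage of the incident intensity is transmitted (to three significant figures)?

≈ 9.38%

Unpolarized light through the first polarizer → I₁ = 806 W/m²/2 = 403 W/m², polarized at 59°.
I₂ = I₁ · cos²(60°) = 403 · 0.25 = 100.8 W/m².
I₃ = I₂ · cos²(30°) = 100.8 · 0.75 = 75.56 W/m².
That is 9.375% of the incident intensity.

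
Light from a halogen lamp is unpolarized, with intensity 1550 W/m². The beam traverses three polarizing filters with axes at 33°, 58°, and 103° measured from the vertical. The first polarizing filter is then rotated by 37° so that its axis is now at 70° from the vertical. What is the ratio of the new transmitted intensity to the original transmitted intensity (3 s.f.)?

I_new/I_old ≈ 1.16

Before rotation:
Unpolarized light through the first polarizer → I₁ = ½ I₀, now polarized at 33°.
I₂ = I₁ cos²(58° − 33°) = 0.5 I₀ · cos²(25°) = 0.4107 I₀.
I₃ = I₂ cos²(103° − 58°) = 0.4107 I₀ · cos²(45°) = 0.2053 I₀.
After rotation:
Unpolarized light through the first polarizer → I₁ = ½ I₀, now polarized at 70°.
I₂ = I₁ cos²(58° − 70°) = 0.5 I₀ · cos²(12°) = 0.4784 I₀.
I₃ = I₂ cos²(103° − 58°) = 0.4784 I₀ · cos²(45°) = 0.2392 I₀.
Ratio = 0.2392 / 0.2053 = 1.165.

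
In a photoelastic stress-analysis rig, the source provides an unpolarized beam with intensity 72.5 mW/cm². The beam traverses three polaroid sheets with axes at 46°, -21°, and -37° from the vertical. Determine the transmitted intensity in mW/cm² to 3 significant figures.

I ≈ 5.11 mW/cm²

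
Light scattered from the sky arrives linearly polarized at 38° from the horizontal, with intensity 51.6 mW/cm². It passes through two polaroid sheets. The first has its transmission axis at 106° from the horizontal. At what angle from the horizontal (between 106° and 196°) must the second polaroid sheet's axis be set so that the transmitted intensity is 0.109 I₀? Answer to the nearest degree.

θ ≈ 134°

I₁ = I₀ cos²(106° − 38°) = I₀ cos²(68°) = 0.1403 I₀.
Need I₂/I₀ = 0.109, so cos²(θ − 106°) = 0.109 / 0.1403 = 0.7767.
θ − 106° = arccos(√0.7767) = 28.2°, giving θ ≈ 106 + 28.2 = 134.2°.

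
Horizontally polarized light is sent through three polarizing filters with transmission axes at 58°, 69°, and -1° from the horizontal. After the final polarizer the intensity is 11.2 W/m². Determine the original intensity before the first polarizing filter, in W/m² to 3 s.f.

I₁ = I₀ cos²(58° − 0°) = I₀ cos²(58°) = 0.2808 I₀.
I₂ = I₁ cos²(69° − 58°) = 0.2808 I₀ · cos²(11°) = 0.2706 I₀.
I₃ = I₂ cos²(-1° − 69°) = 0.2706 I₀ · cos²(70°) = 0.03165 I₀.
So 11.2 W/m² = 0.03165 I₀, giving I₀ = 11.2/0.03165 = 353.8 W/m².

I₀ ≈ 354 W/m²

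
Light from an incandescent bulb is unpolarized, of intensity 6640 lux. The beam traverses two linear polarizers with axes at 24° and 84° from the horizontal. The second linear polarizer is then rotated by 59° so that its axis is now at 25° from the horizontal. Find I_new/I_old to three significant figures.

Before rotation:
Unpolarized light through the first polarizer → I₁ = ½ I₀, now polarized at 24°.
I₂ = I₁ cos²(84° − 24°) = 0.5 I₀ · cos²(60°) = 0.125 I₀.
After rotation:
Unpolarized light through the first polarizer → I₁ = ½ I₀, now polarized at 24°.
I₂ = I₁ cos²(25° − 24°) = 0.5 I₀ · cos²(1°) = 0.4998 I₀.
Ratio = 0.4998 / 0.125 = 3.999.

I_new/I_old ≈ 4.00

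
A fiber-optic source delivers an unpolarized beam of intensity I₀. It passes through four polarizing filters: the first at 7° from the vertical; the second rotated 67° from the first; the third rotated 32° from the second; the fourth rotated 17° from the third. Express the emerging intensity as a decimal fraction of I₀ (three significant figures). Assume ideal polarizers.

≈ 0.0502 I₀

Unpolarized light through the first polarizer → I₁ = ½ I₀, now polarized at 7°.
I₂ = I₁ cos²(67°) = 0.5 · 0.1527 I₀ = 0.07634 I₀.
I₃ = I₂ cos²(32°) = 0.07634 · 0.7192 I₀ = 0.0549 I₀.
I₄ = I₃ cos²(17°) = 0.0549 · 0.9145 I₀ = 0.05021 I₀.
Transmitted fraction = 0.05021.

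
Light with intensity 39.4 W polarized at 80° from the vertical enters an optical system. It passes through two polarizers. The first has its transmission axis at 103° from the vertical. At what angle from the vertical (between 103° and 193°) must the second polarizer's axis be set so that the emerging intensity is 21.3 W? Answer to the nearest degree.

I₁ = I₀ cos²(103° − 80°) = I₀ cos²(23°) = 0.8473 I₀.
Target fraction: 21.3 / 39.4 W = 0.5406 of I₀.
Need I₂/I₀ = 0.5406, so cos²(θ − 103°) = 0.5406 / 0.8473 = 0.638.
θ − 103° = arccos(√0.638) = 37.0°, giving θ ≈ 103 + 37.0 = 140.0°.

θ ≈ 140°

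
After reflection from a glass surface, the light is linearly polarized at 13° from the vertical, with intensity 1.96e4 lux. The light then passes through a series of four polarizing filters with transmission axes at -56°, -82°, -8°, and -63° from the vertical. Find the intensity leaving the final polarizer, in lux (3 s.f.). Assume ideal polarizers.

By Malus's law, I₁ = 1.96e4 lux · cos²(69°) = 2517 lux.
I₂ = I₁ · cos²(26°) = 2517 · 0.8078 = 2033 lux.
I₃ = I₂ · cos²(74°) = 2033 · 0.07598 = 154.5 lux.
I₄ = I₃ · cos²(55°) = 154.5 · 0.329 = 50.83 lux.

I ≈ 50.8 lux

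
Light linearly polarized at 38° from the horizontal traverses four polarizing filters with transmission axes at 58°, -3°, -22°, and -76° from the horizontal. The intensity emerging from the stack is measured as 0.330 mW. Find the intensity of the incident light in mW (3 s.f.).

I₁ = I₀ cos²(58° − 38°) = I₀ cos²(20°) = 0.883 I₀.
I₂ = I₁ cos²(-3° − 58°) = 0.883 I₀ · cos²(61°) = 0.2075 I₀.
I₃ = I₂ cos²(-22° + 3°) = 0.2075 I₀ · cos²(19°) = 0.1855 I₀.
I₄ = I₃ cos²(-76° + 22°) = 0.1855 I₀ · cos²(54°) = 0.0641 I₀.
So 0.330 mW = 0.0641 I₀, giving I₀ = 0.330/0.0641 = 5.148 mW.

I₀ ≈ 5.15 mW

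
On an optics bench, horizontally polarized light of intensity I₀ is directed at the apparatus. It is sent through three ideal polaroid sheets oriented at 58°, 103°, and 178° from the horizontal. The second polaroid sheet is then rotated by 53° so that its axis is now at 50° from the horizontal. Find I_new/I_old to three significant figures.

I_new/I_old ≈ 11.1

Before rotation:
I₁ = I₀ cos²(58° − 0°) = I₀ cos²(58°) = 0.2808 I₀.
I₂ = I₁ cos²(103° − 58°) = 0.2808 I₀ · cos²(45°) = 0.1404 I₀.
I₃ = I₂ cos²(178° − 103°) = 0.1404 I₀ · cos²(75°) = 0.009405 I₀.
After rotation:
I₁ = I₀ cos²(58° − 0°) = I₀ cos²(58°) = 0.2808 I₀.
I₂ = I₁ cos²(50° − 58°) = 0.2808 I₀ · cos²(8°) = 0.2754 I₀.
Angle between axes 2 and 3: 52°. I₃ = 0.2754 I₀ · cos²(52°) = 0.1044 I₀.
Ratio = 0.1044 / 0.009405 = 11.1.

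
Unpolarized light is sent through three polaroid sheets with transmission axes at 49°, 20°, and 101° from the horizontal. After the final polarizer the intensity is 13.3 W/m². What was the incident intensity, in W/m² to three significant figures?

I₀ ≈ 1420 W/m²

Unpolarized light through the first polarizer → I₁ = ½ I₀, now polarized at 49°.
I₂ = I₁ cos²(20° − 49°) = 0.5 I₀ · cos²(29°) = 0.3825 I₀.
I₃ = I₂ cos²(101° − 20°) = 0.3825 I₀ · cos²(81°) = 0.00936 I₀.
So 13.3 W/m² = 0.00936 I₀, giving I₀ = 13.3/0.00936 = 1421 W/m².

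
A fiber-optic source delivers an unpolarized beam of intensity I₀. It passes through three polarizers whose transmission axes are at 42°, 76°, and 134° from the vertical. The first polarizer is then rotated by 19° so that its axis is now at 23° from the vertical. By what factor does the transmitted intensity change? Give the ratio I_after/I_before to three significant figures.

Before rotation:
Unpolarized light through the first polarizer → I₁ = ½ I₀, now polarized at 42°.
I₂ = I₁ cos²(76° − 42°) = 0.5 I₀ · cos²(34°) = 0.3437 I₀.
I₃ = I₂ cos²(134° − 76°) = 0.3437 I₀ · cos²(58°) = 0.0965 I₀.
After rotation:
Unpolarized light through the first polarizer → I₁ = ½ I₀, now polarized at 23°.
I₂ = I₁ cos²(76° − 23°) = 0.5 I₀ · cos²(53°) = 0.1811 I₀.
I₃ = I₂ cos²(134° − 76°) = 0.1811 I₀ · cos²(58°) = 0.05085 I₀.
Ratio = 0.05085 / 0.0965 = 0.527.

I_new/I_old ≈ 0.527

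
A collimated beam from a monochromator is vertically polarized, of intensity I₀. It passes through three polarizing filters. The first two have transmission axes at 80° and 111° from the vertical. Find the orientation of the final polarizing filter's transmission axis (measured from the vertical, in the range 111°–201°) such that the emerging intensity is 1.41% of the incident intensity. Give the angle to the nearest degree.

I₁ = I₀ cos²(80° − 0°) = I₀ cos²(80°) = 0.03015 I₀.
I₂ = I₁ cos²(111° − 80°) = 0.03015 I₀ · cos²(31°) = 0.02215 I₀.
Need I₃/I₀ = 0.0141, so cos²(θ − 111°) = 0.0141 / 0.02215 = 0.6364.
θ − 111° = arccos(√0.6364) = 37.1°, giving θ ≈ 111 + 37.1 = 148.1°.

θ ≈ 148°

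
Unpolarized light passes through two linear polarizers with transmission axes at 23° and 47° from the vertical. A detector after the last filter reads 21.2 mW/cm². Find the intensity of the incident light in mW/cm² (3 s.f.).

I₀ ≈ 50.8 mW/cm²

Unpolarized light through the first polarizer → I₁ = ½ I₀, now polarized at 23°.
I₂ = I₁ cos²(47° − 23°) = 0.5 I₀ · cos²(24°) = 0.4173 I₀.
So 21.2 mW/cm² = 0.4173 I₀, giving I₀ = 21.2/0.4173 = 50.8 mW/cm².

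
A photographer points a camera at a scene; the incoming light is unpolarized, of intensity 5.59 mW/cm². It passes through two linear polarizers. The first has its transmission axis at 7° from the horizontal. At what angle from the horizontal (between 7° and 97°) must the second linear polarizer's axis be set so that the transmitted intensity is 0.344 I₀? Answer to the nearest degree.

Unpolarized light through the first polarizer → I₁ = ½ I₀, now polarized at 7°.
Need I₂/I₀ = 0.344, so cos²(θ − 7°) = 0.344 / 0.5 = 0.688.
θ − 7° = arccos(√0.688) = 34.0°, giving θ ≈ 7 + 34.0 = 41.0°.

θ ≈ 41°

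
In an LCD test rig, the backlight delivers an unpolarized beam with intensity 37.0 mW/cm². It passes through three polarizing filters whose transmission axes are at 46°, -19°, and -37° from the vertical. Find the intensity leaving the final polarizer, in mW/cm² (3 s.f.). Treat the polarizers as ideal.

I ≈ 2.99 mW/cm²

Unpolarized light through the first polarizer → I₁ = 37.0 mW/cm²/2 = 18.5 mW/cm², polarized at 46°.
I₂ = I₁ · cos²(65°) = 18.5 · 0.1786 = 3.304 mW/cm².
I₃ = I₂ · cos²(18°) = 3.304 · 0.9045 = 2.989 mW/cm².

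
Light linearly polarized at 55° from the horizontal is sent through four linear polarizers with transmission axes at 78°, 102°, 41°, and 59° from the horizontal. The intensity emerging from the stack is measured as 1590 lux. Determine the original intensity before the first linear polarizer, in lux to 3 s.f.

I₁ = I₀ cos²(78° − 55°) = I₀ cos²(23°) = 0.8473 I₀.
I₂ = I₁ cos²(102° − 78°) = 0.8473 I₀ · cos²(24°) = 0.7072 I₀.
I₃ = I₂ cos²(41° − 102°) = 0.7072 I₀ · cos²(61°) = 0.1662 I₀.
I₄ = I₃ cos²(59° − 41°) = 0.1662 I₀ · cos²(18°) = 0.1503 I₀.
So 1590 lux = 0.1503 I₀, giving I₀ = 1590/0.1503 = 1.058e+04 lux.

I₀ ≈ 1.06e4 lux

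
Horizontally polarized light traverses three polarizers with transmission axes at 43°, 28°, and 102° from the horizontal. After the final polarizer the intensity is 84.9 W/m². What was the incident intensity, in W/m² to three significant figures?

I₁ = I₀ cos²(43° − 0°) = I₀ cos²(43°) = 0.5349 I₀.
I₂ = I₁ cos²(28° − 43°) = 0.5349 I₀ · cos²(15°) = 0.499 I₀.
I₃ = I₂ cos²(102° − 28°) = 0.499 I₀ · cos²(74°) = 0.03792 I₀.
So 84.9 W/m² = 0.03792 I₀, giving I₀ = 84.9/0.03792 = 2239 W/m².

I₀ ≈ 2240 W/m²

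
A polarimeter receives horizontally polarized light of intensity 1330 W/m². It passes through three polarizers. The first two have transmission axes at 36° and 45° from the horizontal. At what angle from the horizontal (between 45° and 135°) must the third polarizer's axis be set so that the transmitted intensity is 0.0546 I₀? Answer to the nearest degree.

I₁ = I₀ cos²(36° − 0°) = I₀ cos²(36°) = 0.6545 I₀.
I₂ = I₁ cos²(45° − 36°) = 0.6545 I₀ · cos²(9°) = 0.6385 I₀.
Need I₃/I₀ = 0.0546, so cos²(θ − 45°) = 0.0546 / 0.6385 = 0.08551.
θ − 45° = arccos(√0.08551) = 73.0°, giving θ ≈ 45 + 73.0 = 118.0°.

θ ≈ 118°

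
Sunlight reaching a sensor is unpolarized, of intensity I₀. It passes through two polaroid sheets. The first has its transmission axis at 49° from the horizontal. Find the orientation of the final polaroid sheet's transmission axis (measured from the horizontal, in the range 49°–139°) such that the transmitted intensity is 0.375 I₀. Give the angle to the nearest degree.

Unpolarized light through the first polarizer → I₁ = ½ I₀, now polarized at 49°.
Need I₂/I₀ = 0.375, so cos²(θ − 49°) = 0.375 / 0.5 = 0.75.
θ − 49° = arccos(√0.75) = 30.0°, giving θ ≈ 49 + 30.0 = 79.0°.

θ ≈ 79°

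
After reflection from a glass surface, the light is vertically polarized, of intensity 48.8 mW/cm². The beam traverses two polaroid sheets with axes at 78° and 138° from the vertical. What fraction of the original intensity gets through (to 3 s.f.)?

I/I₀ ≈ 0.0108

By Malus's law, I₁ = 48.8 mW/cm² · cos²(78°) = 2.109 mW/cm².
I₂ = I₁ · cos²(60°) = 2.109 · 0.25 = 0.5274 mW/cm².
Transmitted fraction = 0.01081.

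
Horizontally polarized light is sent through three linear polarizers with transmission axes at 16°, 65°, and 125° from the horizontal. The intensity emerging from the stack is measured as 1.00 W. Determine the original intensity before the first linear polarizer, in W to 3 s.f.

By Malus's law, I₁ = I₀ cos²(16° − 0°) = I₀ cos²(16°) = 0.924 I₀.
I₂ = I₁ cos²(65° − 16°) = 0.924 I₀ · cos²(49°) = 0.3977 I₀.
I₃ = I₂ cos²(125° − 65°) = 0.3977 I₀ · cos²(60°) = 0.09943 I₀.
So 1.00 W = 0.09943 I₀, giving I₀ = 1.00/0.09943 = 10.06 W.

I₀ ≈ 10.1 W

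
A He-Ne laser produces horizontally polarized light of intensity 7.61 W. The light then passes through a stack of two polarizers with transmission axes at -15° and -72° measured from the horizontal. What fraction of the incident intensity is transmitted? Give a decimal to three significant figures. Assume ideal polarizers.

I/I₀ ≈ 0.277

I₁ = 7.61 W · cos²(15°) = 7.1 W.
I₂ = I₁ · cos²(57°) = 7.1 · 0.2966 = 2.106 W.
Transmitted fraction = 0.2768.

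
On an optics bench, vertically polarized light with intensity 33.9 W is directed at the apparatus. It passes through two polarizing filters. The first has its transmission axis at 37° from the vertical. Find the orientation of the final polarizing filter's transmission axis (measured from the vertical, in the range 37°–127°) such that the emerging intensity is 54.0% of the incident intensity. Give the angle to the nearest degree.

θ ≈ 60°

By Malus's law, I₁ = I₀ cos²(37° − 0°) = I₀ cos²(37°) = 0.6378 I₀.
Need I₂/I₀ = 0.54, so cos²(θ − 37°) = 0.54 / 0.6378 = 0.8466.
θ − 37° = arccos(√0.8466) = 23.1°, giving θ ≈ 37 + 23.1 = 60.1°.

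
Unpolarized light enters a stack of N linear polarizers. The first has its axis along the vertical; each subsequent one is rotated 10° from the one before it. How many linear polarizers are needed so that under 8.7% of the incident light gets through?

First polarizer halves the unpolarized light: factor 1/2.
Each further stage multiplies by cos²(10°) = 0.9698.
After N polarizers: T = 0.5·0.9698^(N−1). Require T < 0.087 ⇒ N−1 > ln(0.087/0.5)/ln(0.9698) = 57.11, so N−1 ≥ 58 and N = 59.
Check: N=59 gives T = 0.08467 < 0.087; N=58 gives T = 0.0873.

N = 59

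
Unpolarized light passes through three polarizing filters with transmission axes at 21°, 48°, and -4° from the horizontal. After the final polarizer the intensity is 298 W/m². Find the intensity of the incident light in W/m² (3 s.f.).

I₀ ≈ 1980 W/m²

Unpolarized light through the first polarizer → I₁ = ½ I₀, now polarized at 21°.
I₂ = I₁ cos²(48° − 21°) = 0.5 I₀ · cos²(27°) = 0.3969 I₀.
I₃ = I₂ cos²(-4° − 48°) = 0.3969 I₀ · cos²(52°) = 0.1505 I₀.
So 298 W/m² = 0.1505 I₀, giving I₀ = 298/0.1505 = 1981 W/m².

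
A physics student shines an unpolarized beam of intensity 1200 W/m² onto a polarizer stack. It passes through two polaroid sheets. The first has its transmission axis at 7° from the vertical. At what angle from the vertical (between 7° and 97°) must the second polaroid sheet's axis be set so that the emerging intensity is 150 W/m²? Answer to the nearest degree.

θ ≈ 67°

Unpolarized light through the first polarizer → I₁ = ½ I₀, now polarized at 7°.
Target fraction: 150 / 1200 W/m² = 0.125 of I₀.
Need I₂/I₀ = 0.125, so cos²(θ − 7°) = 0.125 / 0.5 = 0.25.
θ − 7° = arccos(√0.25) = 60.0°, giving θ ≈ 7 + 60.0 = 67.0°.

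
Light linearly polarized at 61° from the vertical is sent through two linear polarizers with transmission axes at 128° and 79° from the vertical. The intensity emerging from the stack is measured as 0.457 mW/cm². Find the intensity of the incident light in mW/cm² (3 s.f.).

I₀ ≈ 6.95 mW/cm²

I₁ = I₀ cos²(128° − 61°) = I₀ cos²(67°) = 0.1527 I₀.
I₂ = I₁ cos²(79° − 128°) = 0.1527 I₀ · cos²(49°) = 0.06571 I₀.
So 0.457 mW/cm² = 0.06571 I₀, giving I₀ = 0.457/0.06571 = 6.955 mW/cm².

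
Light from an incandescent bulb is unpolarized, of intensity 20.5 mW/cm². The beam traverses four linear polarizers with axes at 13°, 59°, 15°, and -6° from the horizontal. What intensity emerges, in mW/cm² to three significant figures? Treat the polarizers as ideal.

I ≈ 2.23 mW/cm²

Unpolarized light through the first polarizer → I₁ = 20.5 mW/cm²/2 = 10.25 mW/cm², polarized at 13°.
I₂ = I₁ · cos²(46°) = 10.25 · 0.4826 = 4.946 mW/cm².
I₃ = I₂ · cos²(44°) = 4.946 · 0.5174 = 2.559 mW/cm².
I₄ = I₃ · cos²(21°) = 2.559 · 0.8716 = 2.231 mW/cm².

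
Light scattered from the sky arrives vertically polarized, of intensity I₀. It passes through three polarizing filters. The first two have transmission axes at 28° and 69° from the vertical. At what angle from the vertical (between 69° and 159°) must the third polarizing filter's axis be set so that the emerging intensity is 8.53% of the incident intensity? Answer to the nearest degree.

θ ≈ 133°

By Malus's law, I₁ = I₀ cos²(28° − 0°) = I₀ cos²(28°) = 0.7796 I₀.
I₂ = I₁ cos²(69° − 28°) = 0.7796 I₀ · cos²(41°) = 0.444 I₀.
Need I₃/I₀ = 0.0853, so cos²(θ − 69°) = 0.0853 / 0.444 = 0.1921.
θ − 69° = arccos(√0.1921) = 64.0°, giving θ ≈ 69 + 64.0 = 133.0°.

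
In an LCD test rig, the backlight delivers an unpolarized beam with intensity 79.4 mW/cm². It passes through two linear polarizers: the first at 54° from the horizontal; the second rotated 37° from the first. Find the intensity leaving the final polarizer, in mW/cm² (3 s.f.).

Unpolarized light through the first polarizer → I₁ = 79.4 mW/cm²/2 = 39.7 mW/cm², polarized at 54°.
I₂ = I₁ · cos²(37°) = 39.7 · 0.6378 = 25.32 mW/cm².

I ≈ 25.3 mW/cm²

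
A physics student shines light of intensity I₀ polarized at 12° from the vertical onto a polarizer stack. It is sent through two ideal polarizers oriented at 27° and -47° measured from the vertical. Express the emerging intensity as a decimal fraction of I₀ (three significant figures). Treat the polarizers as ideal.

By Malus's law, I₁ = I₀ cos²(27° − 12°) = I₀ cos²(15°) = 0.933 I₀.
I₂ = I₁ cos²(-47° − 27°) = 0.933 I₀ · cos²(74°) = 0.07089 I₀.
Transmitted fraction = 0.07089.

≈ 0.0709 I₀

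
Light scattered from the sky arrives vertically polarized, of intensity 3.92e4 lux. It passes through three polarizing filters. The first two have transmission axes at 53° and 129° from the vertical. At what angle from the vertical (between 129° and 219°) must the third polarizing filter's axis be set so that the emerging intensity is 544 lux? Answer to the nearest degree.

θ ≈ 165°

By Malus's law, I₁ = I₀ cos²(53° − 0°) = I₀ cos²(53°) = 0.3622 I₀.
I₂ = I₁ cos²(129° − 53°) = 0.3622 I₀ · cos²(76°) = 0.0212 I₀.
Target fraction: 544 / 3.92e4 lux = 0.01388 of I₀.
Need I₃/I₀ = 0.01388, so cos²(θ − 129°) = 0.01388 / 0.0212 = 0.6547.
θ − 129° = arccos(√0.6547) = 36.0°, giving θ ≈ 129 + 36.0 = 165.0°.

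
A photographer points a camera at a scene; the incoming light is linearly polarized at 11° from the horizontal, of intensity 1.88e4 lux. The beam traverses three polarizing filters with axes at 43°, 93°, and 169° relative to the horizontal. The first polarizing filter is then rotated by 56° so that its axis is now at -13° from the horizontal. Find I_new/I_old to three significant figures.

I_new/I_old ≈ 0.213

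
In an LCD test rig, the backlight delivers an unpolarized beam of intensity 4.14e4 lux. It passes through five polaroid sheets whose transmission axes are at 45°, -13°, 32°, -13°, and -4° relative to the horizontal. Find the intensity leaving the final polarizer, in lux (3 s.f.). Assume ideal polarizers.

I ≈ 1420 lux

Unpolarized light through the first polarizer → I₁ = 4.14e4 lux/2 = 2.07e+04 lux, polarized at 45°.
I₂ = I₁ · cos²(58°) = 2.07e+04 · 0.2808 = 5813 lux.
I₃ = I₂ · cos²(45°) = 5813 · 0.5 = 2906 lux.
I₄ = I₃ · cos²(45°) = 2906 · 0.5 = 1453 lux.
I₅ = I₄ · cos²(9°) = 1453 · 0.9755 = 1418 lux.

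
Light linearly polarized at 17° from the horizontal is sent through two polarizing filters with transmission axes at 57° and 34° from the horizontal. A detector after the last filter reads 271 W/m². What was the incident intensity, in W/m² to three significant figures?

I₀ ≈ 545 W/m²

By Malus's law, I₁ = I₀ cos²(57° − 17°) = I₀ cos²(40°) = 0.5868 I₀.
I₂ = I₁ cos²(34° − 57°) = 0.5868 I₀ · cos²(23°) = 0.4972 I₀.
So 271 W/m² = 0.4972 I₀, giving I₀ = 271/0.4972 = 545 W/m².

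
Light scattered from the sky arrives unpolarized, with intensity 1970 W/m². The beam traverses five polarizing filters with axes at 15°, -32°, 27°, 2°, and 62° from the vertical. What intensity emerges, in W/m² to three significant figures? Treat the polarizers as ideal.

Unpolarized light through the first polarizer → I₁ = 1970 W/m²/2 = 985 W/m², polarized at 15°.
I₂ = I₁ · cos²(47°) = 985 · 0.4651 = 458.1 W/m².
I₃ = I₂ · cos²(59°) = 458.1 · 0.2653 = 121.5 W/m².
I₄ = I₃ · cos²(25°) = 121.5 · 0.8214 = 99.82 W/m².
I₅ = I₄ · cos²(60°) = 99.82 · 0.25 = 24.96 W/m².

I ≈ 25.0 W/m²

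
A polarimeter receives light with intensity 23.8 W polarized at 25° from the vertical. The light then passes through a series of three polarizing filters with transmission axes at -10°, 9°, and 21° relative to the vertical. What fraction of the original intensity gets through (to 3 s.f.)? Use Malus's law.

I/I₀ ≈ 0.574

By Malus's law, I₁ = 23.8 W · cos²(35°) = 15.97 W.
I₂ = I₁ · cos²(19°) = 15.97 · 0.894 = 14.28 W.
I₃ = I₂ · cos²(12°) = 14.28 · 0.9568 = 13.66 W.
Transmitted fraction = 0.574.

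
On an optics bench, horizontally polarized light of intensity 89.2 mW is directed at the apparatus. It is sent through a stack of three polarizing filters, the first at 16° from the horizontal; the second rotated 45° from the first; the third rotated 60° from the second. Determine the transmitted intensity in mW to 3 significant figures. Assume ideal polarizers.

I ≈ 10.3 mW

I₁ = 89.2 mW · cos²(16°) = 82.42 mW.
I₂ = I₁ · cos²(45°) = 82.42 · 0.5 = 41.21 mW.
I₃ = I₂ · cos²(60°) = 41.21 · 0.25 = 10.3 mW.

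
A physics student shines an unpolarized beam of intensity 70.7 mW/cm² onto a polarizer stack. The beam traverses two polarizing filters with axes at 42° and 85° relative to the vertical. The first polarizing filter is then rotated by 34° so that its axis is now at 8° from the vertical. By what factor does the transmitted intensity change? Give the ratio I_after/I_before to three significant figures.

I_new/I_old ≈ 0.0946

Before rotation:
Unpolarized light through the first polarizer → I₁ = ½ I₀, now polarized at 42°.
I₂ = I₁ cos²(85° − 42°) = 0.5 I₀ · cos²(43°) = 0.2674 I₀.
After rotation:
Unpolarized light through the first polarizer → I₁ = ½ I₀, now polarized at 8°.
I₂ = I₁ cos²(85° − 8°) = 0.5 I₀ · cos²(77°) = 0.0253 I₀.
Ratio = 0.0253 / 0.2674 = 0.09461.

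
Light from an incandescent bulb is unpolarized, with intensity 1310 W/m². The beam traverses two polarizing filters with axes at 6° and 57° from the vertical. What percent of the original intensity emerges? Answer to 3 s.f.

Unpolarized light through the first polarizer → I₁ = 1310 W/m²/2 = 655 W/m², polarized at 6°.
I₂ = I₁ · cos²(51°) = 655 · 0.396 = 259.4 W/m².
That is 19.8% of the incident intensity.

≈ 19.8%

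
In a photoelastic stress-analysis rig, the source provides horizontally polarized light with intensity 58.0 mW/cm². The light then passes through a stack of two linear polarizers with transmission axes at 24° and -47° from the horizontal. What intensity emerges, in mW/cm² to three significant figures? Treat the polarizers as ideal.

I₁ = 58.0 mW/cm² · cos²(24°) = 48.4 mW/cm².
I₂ = I₁ · cos²(71°) = 48.4 · 0.106 = 5.131 mW/cm².

I ≈ 5.13 mW/cm²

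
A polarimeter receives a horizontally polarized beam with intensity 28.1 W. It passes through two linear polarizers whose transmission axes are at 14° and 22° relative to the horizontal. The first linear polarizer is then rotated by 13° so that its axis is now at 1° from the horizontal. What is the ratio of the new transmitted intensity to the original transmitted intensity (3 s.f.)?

I_new/I_old ≈ 0.944

Before rotation:
I₁ = I₀ cos²(14° − 0°) = I₀ cos²(14°) = 0.9415 I₀.
I₂ = I₁ cos²(22° − 14°) = 0.9415 I₀ · cos²(8°) = 0.9232 I₀.
After rotation:
I₁ = I₀ cos²(1° − 0°) = I₀ cos²(1°) = 0.9997 I₀.
I₂ = I₁ cos²(22° − 1°) = 0.9997 I₀ · cos²(21°) = 0.8713 I₀.
Ratio = 0.8713 / 0.9232 = 0.9438.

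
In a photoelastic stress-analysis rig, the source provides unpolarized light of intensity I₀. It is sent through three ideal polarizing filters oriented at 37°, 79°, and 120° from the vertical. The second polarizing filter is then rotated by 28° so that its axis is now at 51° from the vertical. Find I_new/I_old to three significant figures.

I_new/I_old ≈ 0.384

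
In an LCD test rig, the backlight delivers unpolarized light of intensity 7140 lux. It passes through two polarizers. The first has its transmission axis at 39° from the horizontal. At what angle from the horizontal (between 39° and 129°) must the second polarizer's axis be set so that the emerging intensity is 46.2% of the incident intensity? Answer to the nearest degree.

Unpolarized light through the first polarizer → I₁ = ½ I₀, now polarized at 39°.
Need I₂/I₀ = 0.462, so cos²(θ − 39°) = 0.462 / 0.5 = 0.924.
θ − 39° = arccos(√0.924) = 16.0°, giving θ ≈ 39 + 16.0 = 55.0°.

θ ≈ 55°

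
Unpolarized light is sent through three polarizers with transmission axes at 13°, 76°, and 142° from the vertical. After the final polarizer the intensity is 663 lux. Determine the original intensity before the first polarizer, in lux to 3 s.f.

I₀ ≈ 3.89e4 lux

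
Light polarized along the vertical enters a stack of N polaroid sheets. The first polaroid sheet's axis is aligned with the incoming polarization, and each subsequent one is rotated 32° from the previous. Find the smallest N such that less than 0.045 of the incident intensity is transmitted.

N = 11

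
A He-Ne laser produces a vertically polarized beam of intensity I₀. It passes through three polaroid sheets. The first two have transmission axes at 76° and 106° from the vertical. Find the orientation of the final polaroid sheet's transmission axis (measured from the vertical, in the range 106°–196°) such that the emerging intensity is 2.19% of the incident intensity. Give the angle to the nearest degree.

θ ≈ 151°

I₁ = I₀ cos²(76° − 0°) = I₀ cos²(76°) = 0.05853 I₀.
I₂ = I₁ cos²(106° − 76°) = 0.05853 I₀ · cos²(30°) = 0.04389 I₀.
Need I₃/I₀ = 0.0219, so cos²(θ − 106°) = 0.0219 / 0.04389 = 0.4989.
θ − 106° = arccos(√0.4989) = 45.1°, giving θ ≈ 106 + 45.1 = 151.1°.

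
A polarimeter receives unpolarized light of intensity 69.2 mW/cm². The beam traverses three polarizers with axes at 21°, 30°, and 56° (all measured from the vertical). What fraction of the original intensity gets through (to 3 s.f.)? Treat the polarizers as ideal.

I/I₀ ≈ 0.394

Unpolarized light through the first polarizer → I₁ = 69.2 mW/cm²/2 = 34.6 mW/cm², polarized at 21°.
I₂ = I₁ · cos²(9°) = 34.6 · 0.9755 = 33.75 mW/cm².
I₃ = I₂ · cos²(26°) = 33.75 · 0.8078 = 27.27 mW/cm².
Transmitted fraction = 0.394.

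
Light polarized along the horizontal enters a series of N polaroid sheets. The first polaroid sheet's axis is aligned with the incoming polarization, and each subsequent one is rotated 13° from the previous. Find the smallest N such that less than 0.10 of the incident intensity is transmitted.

N = 46

First polarizer is aligned with the polarization: full transmission.
Each further stage multiplies by cos²(13°) = 0.9494.
After N polarizers: T = 0.9494^(N−1). Require T < 0.10 ⇒ N−1 > ln(0.10)/ln(0.9494) = 44.34, so N−1 ≥ 45 and N = 46.
Check: N=46 gives T = 0.09664 < 0.10; N=45 gives T = 0.1018.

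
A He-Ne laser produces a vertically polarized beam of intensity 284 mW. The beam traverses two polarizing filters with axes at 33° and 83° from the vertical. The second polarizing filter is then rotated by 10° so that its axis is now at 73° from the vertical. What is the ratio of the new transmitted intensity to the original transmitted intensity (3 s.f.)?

I_new/I_old ≈ 1.42

Before rotation:
By Malus's law, I₁ = I₀ cos²(33° − 0°) = I₀ cos²(33°) = 0.7034 I₀.
I₂ = I₁ cos²(83° − 33°) = 0.7034 I₀ · cos²(50°) = 0.2906 I₀.
After rotation:
I₁ = I₀ cos²(33° − 0°) = I₀ cos²(33°) = 0.7034 I₀.
I₂ = I₁ cos²(73° − 33°) = 0.7034 I₀ · cos²(40°) = 0.4128 I₀.
Ratio = 0.4128 / 0.2906 = 1.42.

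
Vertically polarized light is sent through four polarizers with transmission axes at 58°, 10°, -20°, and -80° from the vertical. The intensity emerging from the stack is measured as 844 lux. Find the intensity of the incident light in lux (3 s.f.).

I₁ = I₀ cos²(58° − 0°) = I₀ cos²(58°) = 0.2808 I₀.
I₂ = I₁ cos²(10° − 58°) = 0.2808 I₀ · cos²(48°) = 0.1257 I₀.
I₃ = I₂ cos²(-20° − 10°) = 0.1257 I₀ · cos²(30°) = 0.0943 I₀.
I₄ = I₃ cos²(-80° + 20°) = 0.0943 I₀ · cos²(60°) = 0.02357 I₀.
So 844 lux = 0.02357 I₀, giving I₀ = 844/0.02357 = 3.58e+04 lux.

I₀ ≈ 3.58e4 lux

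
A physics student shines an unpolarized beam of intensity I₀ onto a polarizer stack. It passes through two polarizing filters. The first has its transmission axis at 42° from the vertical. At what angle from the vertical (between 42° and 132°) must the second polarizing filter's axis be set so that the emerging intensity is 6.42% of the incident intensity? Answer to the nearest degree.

θ ≈ 111°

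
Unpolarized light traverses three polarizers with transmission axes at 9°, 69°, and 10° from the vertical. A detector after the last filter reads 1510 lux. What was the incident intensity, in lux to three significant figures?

I₀ ≈ 4.55e4 lux

Unpolarized light through the first polarizer → I₁ = ½ I₀, now polarized at 9°.
I₂ = I₁ cos²(69° − 9°) = 0.5 I₀ · cos²(60°) = 0.125 I₀.
I₃ = I₂ cos²(10° − 69°) = 0.125 I₀ · cos²(59°) = 0.03316 I₀.
So 1510 lux = 0.03316 I₀, giving I₀ = 1510/0.03316 = 4.554e+04 lux.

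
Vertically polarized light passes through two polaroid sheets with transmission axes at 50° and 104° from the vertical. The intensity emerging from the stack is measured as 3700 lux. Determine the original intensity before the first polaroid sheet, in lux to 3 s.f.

I₀ ≈ 2.59e4 lux

I₁ = I₀ cos²(50° − 0°) = I₀ cos²(50°) = 0.4132 I₀.
I₂ = I₁ cos²(104° − 50°) = 0.4132 I₀ · cos²(54°) = 0.1427 I₀.
So 3700 lux = 0.1427 I₀, giving I₀ = 3700/0.1427 = 2.592e+04 lux.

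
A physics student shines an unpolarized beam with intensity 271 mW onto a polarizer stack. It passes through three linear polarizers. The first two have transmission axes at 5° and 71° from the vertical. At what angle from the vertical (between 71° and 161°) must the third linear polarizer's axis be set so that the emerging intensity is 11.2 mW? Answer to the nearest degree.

θ ≈ 116°

Unpolarized light through the first polarizer → I₁ = ½ I₀, now polarized at 5°.
I₂ = I₁ cos²(71° − 5°) = 0.5 I₀ · cos²(66°) = 0.08272 I₀.
Target fraction: 11.2 / 271 mW = 0.04133 of I₀.
Need I₃/I₀ = 0.04133, so cos²(θ − 71°) = 0.04133 / 0.08272 = 0.4996.
θ − 71° = arccos(√0.4996) = 45.0°, giving θ ≈ 71 + 45.0 = 116.0°.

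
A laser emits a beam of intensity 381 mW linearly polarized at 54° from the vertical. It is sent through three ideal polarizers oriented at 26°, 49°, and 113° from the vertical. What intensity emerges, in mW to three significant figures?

I₁ = 381 mW · cos²(28°) = 297 mW.
I₂ = I₁ · cos²(23°) = 297 · 0.8473 = 251.7 mW.
I₃ = I₂ · cos²(64°) = 251.7 · 0.1922 = 48.36 mW.

I ≈ 48.4 mW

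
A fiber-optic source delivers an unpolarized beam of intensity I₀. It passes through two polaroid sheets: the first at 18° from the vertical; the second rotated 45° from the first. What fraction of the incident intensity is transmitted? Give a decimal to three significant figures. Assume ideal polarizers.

≈ 0.250 I₀

Unpolarized light through the first polarizer → I₁ = ½ I₀, now polarized at 18°.
I₂ = I₁ cos²(45°) = 0.5 · 0.5 I₀ = 0.25 I₀.
Transmitted fraction = 0.25.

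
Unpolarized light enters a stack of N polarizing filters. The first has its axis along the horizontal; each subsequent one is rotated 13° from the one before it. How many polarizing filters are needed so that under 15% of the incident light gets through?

First polarizer halves the unpolarized light: factor 1/2.
Each further stage multiplies by cos²(13°) = 0.9494.
After N polarizers: T = 0.5·0.9494^(N−1). Require T < 0.15 ⇒ N−1 > ln(0.15/0.5)/ln(0.9494) = 23.19, so N−1 ≥ 24 and N = 25.
Check: N=25 gives T = 0.1438 < 0.15; N=24 gives T = 0.1515.

N = 25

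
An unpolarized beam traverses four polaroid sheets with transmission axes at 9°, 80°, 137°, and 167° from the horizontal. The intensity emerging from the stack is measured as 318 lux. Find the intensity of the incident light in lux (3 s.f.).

I₀ ≈ 2.70e4 lux

Unpolarized light through the first polarizer → I₁ = ½ I₀, now polarized at 9°.
I₂ = I₁ cos²(80° − 9°) = 0.5 I₀ · cos²(71°) = 0.053 I₀.
I₃ = I₂ cos²(137° − 80°) = 0.053 I₀ · cos²(57°) = 0.01572 I₀.
I₄ = I₃ cos²(167° − 137°) = 0.01572 I₀ · cos²(30°) = 0.01179 I₀.
So 318 lux = 0.01179 I₀, giving I₀ = 318/0.01179 = 2.697e+04 lux.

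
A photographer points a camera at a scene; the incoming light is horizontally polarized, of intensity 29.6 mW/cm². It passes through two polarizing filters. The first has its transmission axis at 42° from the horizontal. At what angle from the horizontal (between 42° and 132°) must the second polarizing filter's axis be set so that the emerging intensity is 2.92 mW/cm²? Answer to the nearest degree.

By Malus's law, I₁ = I₀ cos²(42° − 0°) = I₀ cos²(42°) = 0.5523 I₀.
Target fraction: 2.92 / 29.6 mW/cm² = 0.09865 of I₀.
Need I₂/I₀ = 0.09865, so cos²(θ − 42°) = 0.09865 / 0.5523 = 0.1786.
θ − 42° = arccos(√0.1786) = 65.0°, giving θ ≈ 42 + 65.0 = 107.0°.

θ ≈ 107°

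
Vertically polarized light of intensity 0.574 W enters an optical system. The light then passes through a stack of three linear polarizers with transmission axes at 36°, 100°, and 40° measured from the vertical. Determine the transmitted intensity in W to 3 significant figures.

I ≈ 0.0180 W

I₁ = 0.574 W · cos²(36°) = 0.3757 W.
I₂ = I₁ · cos²(64°) = 0.3757 · 0.1922 = 0.0722 W.
I₃ = I₂ · cos²(60°) = 0.0722 · 0.25 = 0.01805 W.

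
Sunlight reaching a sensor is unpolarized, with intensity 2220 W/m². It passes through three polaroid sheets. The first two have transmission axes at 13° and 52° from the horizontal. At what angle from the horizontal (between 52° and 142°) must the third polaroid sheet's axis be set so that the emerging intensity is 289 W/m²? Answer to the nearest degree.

θ ≈ 101°

Unpolarized light through the first polarizer → I₁ = ½ I₀, now polarized at 13°.
I₂ = I₁ cos²(52° − 13°) = 0.5 I₀ · cos²(39°) = 0.302 I₀.
Target fraction: 289 / 2220 W/m² = 0.1302 of I₀.
Need I₃/I₀ = 0.1302, so cos²(θ − 52°) = 0.1302 / 0.302 = 0.4311.
θ − 52° = arccos(√0.4311) = 49.0°, giving θ ≈ 52 + 49.0 = 101.0°.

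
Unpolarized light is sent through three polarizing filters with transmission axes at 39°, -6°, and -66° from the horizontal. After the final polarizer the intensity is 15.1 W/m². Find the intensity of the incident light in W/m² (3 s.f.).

I₀ ≈ 242 W/m²

Unpolarized light through the first polarizer → I₁ = ½ I₀, now polarized at 39°.
I₂ = I₁ cos²(-6° − 39°) = 0.5 I₀ · cos²(45°) = 0.25 I₀.
I₃ = I₂ cos²(-66° + 6°) = 0.25 I₀ · cos²(60°) = 0.0625 I₀.
So 15.1 W/m² = 0.0625 I₀, giving I₀ = 15.1/0.0625 = 241.6 W/m².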